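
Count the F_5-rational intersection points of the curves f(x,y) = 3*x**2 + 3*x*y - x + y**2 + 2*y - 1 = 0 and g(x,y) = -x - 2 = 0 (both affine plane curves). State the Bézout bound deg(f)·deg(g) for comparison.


Common zeros: {(3, 1), (3, 3)}; count = 2; Bézout bound = 2.

deg(f) = 2, deg(g) = 1, so Bézout bound = 2.
Scan x ∈ F_5. For each x, list the y ∈ F_5 with f(x, y) ≡ 0 and those with g(x, y) ≡ 0 (mod 5); the common zeros in that column are the intersection.
  x = 0: f ≡ 0 at y ∈ ∅; g ≡ 0 at y ∈ ∅; common: ∅.
  x = 1: f ≡ 0 at y ∈ {2, 3}; g ≡ 0 at y ∈ ∅; common: ∅.
  x = 2: f ≡ 0 at y ∈ ∅; g ≡ 0 at y ∈ ∅; common: ∅.
  x = 3: f ≡ 0 at y ∈ {1, 3}; g ≡ 0 at y ∈ {0, 1, 2, 3, 4}; common: {1, 3}.
  x = 4: f ≡ 0 at y ∈ {2, 4}; g ≡ 0 at y ∈ ∅; common: ∅.
Collecting: common zeros = {(3, 1), (3, 3)}, so the count is 2.
Comparison with the Bézout bound: 2 ≤ 2 = deg(f)·deg(g), as expected for curves with no common component (the bound is attained).


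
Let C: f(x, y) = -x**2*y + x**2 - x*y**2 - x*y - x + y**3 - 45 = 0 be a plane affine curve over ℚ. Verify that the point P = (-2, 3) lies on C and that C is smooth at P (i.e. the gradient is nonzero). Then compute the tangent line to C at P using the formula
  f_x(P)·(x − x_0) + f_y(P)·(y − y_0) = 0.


Tangent line at P: -5*x + 37*y - 121 = 0.

Step 1: f(-2, 3) = 0, so P lies on C.
Step 2: partial derivatives
  f_x(x, y) = -2*x*y + 2*x - y**2 - y - 1, f_y(x, y) = -x**2 - 2*x*y - x + 3*y**2.
  f_x(P) = -5, f_y(P) = 37 (gradient nonzero, so P is smooth).
Step 3: tangent line at P: -5·(x − -2) + 37·(y − 3) = 0.
Expanding: -5*x + 37*y - 121 = 0.


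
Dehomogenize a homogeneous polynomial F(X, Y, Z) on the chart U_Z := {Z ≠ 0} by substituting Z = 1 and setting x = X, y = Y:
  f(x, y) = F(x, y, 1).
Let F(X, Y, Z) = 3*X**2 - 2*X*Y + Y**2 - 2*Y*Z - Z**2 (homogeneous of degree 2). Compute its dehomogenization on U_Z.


f(x, y) = 3*x**2 - 2*x*y + y**2 - 2*y - 1

On U_Z we set Z = 1. Each monomial c·X^i·Y^j·Z^k in F becomes c·x^i·y^j·1^k = c·x^i·y^j.
Substituting Z = 1: F(X, Y, 1) = 3*x**2 - 2*x*y + y**2 - 2*y - 1.
Note: deg(f) ≤ deg(F) = 2; strict inequality happens when F is divisible by Z (lost terms).


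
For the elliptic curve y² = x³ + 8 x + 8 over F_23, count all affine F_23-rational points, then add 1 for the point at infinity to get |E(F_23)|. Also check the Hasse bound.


Affine points = {(0, 10), (0, 13), (2, 3), (2, 20), (3, 6), (3, 17), (4, 9), (4, 14), (5, 9), (5, 14), (7, 4), (7, 19), (8, 3), (8, 20), (9, 2), (9, 21), (11, 1), (11, 22), (13, 3), (13, 20), (14, 9), (14, 14), (16, 0), (18, 2), (18, 21), (19, 2), (19, 21), (20, 7), (20, 16)}; affine count = 29; |E(F_23)| = 30.

Discriminant check: Δ ∝ 4a³ + 27b² = 4·8³ + 27·8² = 4·512 + 27·64 ≡ 4 (mod 23). Nonzero ⇒ E is nonsingular.
For each x ∈ F_23, compute rhs = x³ + 8·x + 8 mod 23, then count y ∈ F_23 with y² ≡ rhs.
  x = 0: rhs = 8, matching y values: 10, 13 (2 points).
  x = 1: rhs = 17, matching y values: none (0 points).
  x = 2: rhs = 9, matching y values: 3, 20 (2 points).
  x = 3: rhs = 13, matching y values: 6, 17 (2 points).
  x = 4: rhs = 12, matching y values: 9, 14 (2 points).
  x = 5: rhs = 12, matching y values: 9, 14 (2 points).
  x = 6: rhs = 19, matching y values: none (0 points).
  x = 7: rhs = 16, matching y values: 4, 19 (2 points).
  x = 8: rhs = 9, matching y values: 3, 20 (2 points).
  x = 9: rhs = 4, matching y values: 2, 21 (2 points).
  x = 10: rhs = 7, matching y values: none (0 points).
  x = 11: rhs = 1, matching y values: 1, 22 (2 points).
  x = 12: rhs = 15, matching y values: none (0 points).
  x = 13: rhs = 9, matching y values: 3, 20 (2 points).
  x = 14: rhs = 12, matching y values: 9, 14 (2 points).
  x = 15: rhs = 7, matching y values: none (0 points).
  x = 16: rhs = 0, matching y values: 0 (1 points).
  x = 17: rhs = 20, matching y values: none (0 points).
  x = 18: rhs = 4, matching y values: 2, 21 (2 points).
  x = 19: rhs = 4, matching y values: 2, 21 (2 points).
  x = 20: rhs = 3, matching y values: 7, 16 (2 points).
  x = 21: rhs = 7, matching y values: none (0 points).
  x = 22: rhs = 22, matching y values: none (0 points).
Total affine count: 29.
Full point count |E(F_23)| = 29 + 1 = 30.
Hasse bound: |30 − (23+1)| = |6| = 6 ≤ 2√23 ≈ 9.5917 ✓.


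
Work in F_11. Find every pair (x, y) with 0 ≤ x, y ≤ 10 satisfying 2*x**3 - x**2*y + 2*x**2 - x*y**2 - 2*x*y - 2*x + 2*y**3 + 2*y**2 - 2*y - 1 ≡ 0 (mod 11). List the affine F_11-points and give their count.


Affine F_11-points: {(1, 2), (2, 1), (3, 7), (4, 4), (5, 8), (7, 3), (8, 5)}; count = 7.

For each of the 121 pairs (x, y) ∈ F_11², evaluate f(x, y) mod 11. Record the zeros.
  x = 0: [0↦10, 1↦1, 2↦8, 3↦10, 4↦8, 5↦3, 6↦7, 7↦10, 8↦2, 9↦6, 10↦1]  zeros at y ∈ ∅
  x = 1: [0↦1, 1↦10, 2↦0, 3↦5, 4↦4, 5↦9, 6↦10, 7↦8, 8↦4, 9↦10, 10↦5]  zeros at y ∈ {2}
  x = 2: [0↦8, 1↦0, 2↦4, 3↦10, 4↦8, 5↦10, 6↦6, 7↦8, 8↦6, 9↦1, 10↦5]  zeros at y ∈ {1}
  x = 3: [0↦10, 1↦5, 2↦10, 3↦4, 4↦10, 5↦7, 6↦7, 7↦0, 8↦9, 9↦2, 10↦2]  zeros at y ∈ {7}
  x = 4: [0↦8, 1↦4, 2↦8, 3↦10, 4↦0, 5↦1, 6↦3, 7↦7, 8↦3, 9↦3, 10↦8]  zeros at y ∈ {4}
  x = 5: [0↦3, 1↦9, 2↦10, 3↦7, 4↦1, 5↦4, 6↦6, 7↦8, 8↦0, 9↦5, 10↦2]  zeros at y ∈ {8}
  x = 6: [0↦7, 1↦10, 2↦6, 3↦7, 4↦3, 5↦6, 6↦6, 7↦4, 8↦1, 9↦9, 10↦7]  zeros at y ∈ ∅
  x = 7: [0↦10, 1↦8, 2↦8, 3↦0, 4↦7, 5↦8, 6↦4, 7↦7, 8↦7, 9↦5, 10↦2]  zeros at y ∈ {3}
  x = 8: [0↦2, 1↦4, 2↦6, 3↦9, 4↦3, 5↦0, 6↦1, 7↦7, 8↦8, 9↦5, 10↦10]  zeros at y ∈ {5}
  x = 9: [0↦6, 1↦10, 2↦1, 3↦2, 4↦3, 5↦5, 6↦9, 7↦5, 8↦5, 9↦10, 10↦10]  zeros at y ∈ ∅
  x = 10: [0↦1, 1↦5, 2↦5, 3↦2, 4↦8, 5↦2, 6↦7, 7↦2, 8↦10, 9↦10, 10↦3]  zeros at y ∈ ∅
Collecting zeros: affine points = {(1, 2), (2, 1), (3, 7), (4, 4), (5, 8), (7, 3), (8, 5)}.
Total count |C(F_11)_aff| = 7.


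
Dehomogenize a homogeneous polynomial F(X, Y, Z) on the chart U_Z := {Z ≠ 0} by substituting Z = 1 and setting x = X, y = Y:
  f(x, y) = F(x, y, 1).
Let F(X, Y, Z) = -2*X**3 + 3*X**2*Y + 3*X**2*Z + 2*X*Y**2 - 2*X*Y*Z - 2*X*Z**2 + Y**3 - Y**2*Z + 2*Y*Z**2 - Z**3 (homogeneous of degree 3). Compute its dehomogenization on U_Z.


f(x, y) = -2*x**3 + 3*x**2*y + 3*x**2 + 2*x*y**2 - 2*x*y - 2*x + y**3 - y**2 + 2*y - 1

On U_Z we set Z = 1. Each monomial c·X^i·Y^j·Z^k in F becomes c·x^i·y^j·1^k = c·x^i·y^j.
Substituting Z = 1: F(X, Y, 1) = -2*x**3 + 3*x**2*y + 3*x**2 + 2*x*y**2 - 2*x*y - 2*x + y**3 - y**2 + 2*y - 1.
Note: deg(f) ≤ deg(F) = 3; strict inequality happens when F is divisible by Z (lost terms).


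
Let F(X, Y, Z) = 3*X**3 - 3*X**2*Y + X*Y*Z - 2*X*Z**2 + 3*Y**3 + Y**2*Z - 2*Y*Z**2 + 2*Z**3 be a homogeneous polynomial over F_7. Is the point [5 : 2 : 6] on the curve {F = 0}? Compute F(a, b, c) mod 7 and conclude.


F(5,2,6) ≡ 2 (mod 7); P is NOT on the curve.

Evaluate F(5, 2, 6) term-by-term (mod 7).
  3*X**3 ↦ 3·125·1·1 = 375
  -3*X**2*Y ↦ -3·25·2·1 = -150
  X*Y*Z ↦ 1·5·2·6 = 60
  -2*X*Z**2 ↦ -2·5·1·36 = -360
  3*Y**3 ↦ 3·1·8·1 = 24
  Y**2*Z ↦ 1·1·4·6 = 24
  -2*Y*Z**2 ↦ -2·1·2·36 = -144
  2*Z**3 ↦ 2·1·1·216 = 432
Sum: F(5, 2, 6) = (375) + (-150) + (60) + (-360) + (24) + (24) + (-144) + (432) = 261.
Reducing mod 7: 261 ≡ 2 (mod 7).
Since F(a, b, c) ≡ 2 ≠ 0 (mod 7), P does NOT lie on the curve.


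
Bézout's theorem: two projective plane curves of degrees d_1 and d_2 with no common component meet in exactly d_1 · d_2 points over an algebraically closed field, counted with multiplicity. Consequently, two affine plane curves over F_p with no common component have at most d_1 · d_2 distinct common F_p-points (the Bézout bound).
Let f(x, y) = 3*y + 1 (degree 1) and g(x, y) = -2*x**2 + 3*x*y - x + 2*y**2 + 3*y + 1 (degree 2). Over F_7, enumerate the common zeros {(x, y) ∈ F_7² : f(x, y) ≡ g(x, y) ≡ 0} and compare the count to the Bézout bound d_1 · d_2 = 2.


Common zeros: ∅; count = 0; Bézout bound = 2.

deg(f) = 1, deg(g) = 2, so Bézout bound = 2.
Scan x ∈ F_7. For each x, list the y ∈ F_7 with f(x, y) ≡ 0 and those with g(x, y) ≡ 0 (mod 7); the common zeros in that column are the intersection.
  x = 0: f ≡ 0 at y ∈ {2}; g ≡ 0 at y ∈ {3, 6}; common: ∅.
  x = 1: f ≡ 0 at y ∈ {2}; g ≡ 0 at y ∈ ∅; common: ∅.
  x = 2: f ≡ 0 at y ∈ {2}; g ≡ 0 at y ∈ ∅; common: ∅.
  x = 3: f ≡ 0 at y ∈ {2}; g ≡ 0 at y ∈ ∅; common: ∅.
  x = 4: f ≡ 0 at y ∈ {2}; g ≡ 0 at y ∈ {0, 3}; common: ∅.
  x = 5: f ≡ 0 at y ∈ {2}; g ≡ 0 at y ∈ {6}; common: ∅.
  x = 6: f ≡ 0 at y ∈ {2}; g ≡ 0 at y ∈ {0}; common: ∅.
Collecting: common zeros = ∅, so the count is 0.
Comparison with the Bézout bound: 0 ≤ 2 = deg(f)·deg(g), as expected for curves with no common component (the affine F_7-count falls short of the bound because intersections may lie at infinity, over extension fields, or carry multiplicity).


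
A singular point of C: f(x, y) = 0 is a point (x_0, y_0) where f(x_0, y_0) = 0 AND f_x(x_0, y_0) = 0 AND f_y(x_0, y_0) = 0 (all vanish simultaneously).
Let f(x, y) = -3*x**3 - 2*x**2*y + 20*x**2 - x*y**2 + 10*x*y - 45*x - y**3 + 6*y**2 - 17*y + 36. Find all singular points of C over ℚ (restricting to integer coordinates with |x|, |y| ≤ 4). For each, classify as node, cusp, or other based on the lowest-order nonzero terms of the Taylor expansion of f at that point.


Singular points: {(2, 1)}; classification: cusp.

Compute partial derivatives:
  f_x = -9*x**2 - 4*x*y + 40*x - y**2 + 10*y - 45.
  f_y = -2*x**2 - 2*x*y + 10*x - 3*y**2 + 12*y - 17.
Scan x_0 ∈ {−4, ..., 4}. For each x_0, f_y(x_0, y) is a polynomial in y; find its integer roots y ∈ {−4, ..., 4}, then test f_x and f at those candidates.
  x = -4: f_y(-4, y) = -3*y**2 + 20*y - 89; no integer root y with |y| ≤ 4.
  x = -3: f_y(-3, y) = -3*y**2 + 18*y - 65; no integer root y with |y| ≤ 4.
  x = -2: f_y(-2, y) = -3*y**2 + 16*y - 45; no integer root y with |y| ≤ 4.
  x = -1: f_y(-1, y) = -3*y**2 + 14*y - 29; no integer root y with |y| ≤ 4.
  x = 0: f_y(0, y) = -3*y**2 + 12*y - 17; no integer root y with |y| ≤ 4.
  x = 1: f_y(1, y) = -3*y**2 + 10*y - 9; no integer root y with |y| ≤ 4.
  x = 2: f_y(2, y) = -3*y**2 + 8*y - 5; vanishes at y ∈ {1}. (2, 1): f_x = 0, f = 0 — SINGULAR.
  x = 3: f_y(3, y) = -3*y**2 + 6*y - 5; no integer root y with |y| ≤ 4.
  x = 4: f_y(4, y) = -3*y**2 + 4*y - 9; no integer root y with |y| ≤ 4.
Only singular point on the grid: (2, 1).
Classify: substitute x = 2 + u, y = 1 + v and expand: f = -3*u**3 - 2*u**2*v - u*v**2 - v**3 + v**2.
No constant or linear terms (consistent with a singular point). Quadratic part: v**2. Cubic part: -3*u**3 - 2*u**2*v - u*v**2 - v**3.
The quadratic part v**2 is a perfect square, so there is a single (double) tangent line v = 0, i.e. y = 1. Restricting the cubic part to that line (v = 0) leaves -3*u**3 ≠ 0, so f is not divisible by v and the branch is v² ≈ 3*u**3 to lowest order — this is a cusp.
Classification: cusp.


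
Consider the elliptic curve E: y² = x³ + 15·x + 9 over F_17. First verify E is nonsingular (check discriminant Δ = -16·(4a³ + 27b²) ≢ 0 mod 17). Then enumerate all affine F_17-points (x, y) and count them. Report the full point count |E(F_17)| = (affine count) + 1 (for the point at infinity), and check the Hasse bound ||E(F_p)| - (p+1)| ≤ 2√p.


Affine points = {(0, 3), (0, 14), (1, 5), (1, 12), (2, 8), (2, 9), (3, 8), (3, 9), (6, 3), (6, 14), (7, 7), (7, 10), (11, 3), (11, 14), (12, 8), (12, 9), (13, 2), (13, 15)}; affine count = 18; |E(F_17)| = 19.

Discriminant check: Δ ∝ 4a³ + 27b² = 4·15³ + 27·9² = 4·3375 + 27·81 ≡ 13 (mod 17). Nonzero ⇒ E is nonsingular.
For each x ∈ F_17, compute rhs = x³ + 15·x + 9 mod 17, then count y ∈ F_17 with y² ≡ rhs.
  x = 0: rhs = 9, matching y values: 3, 14 (2 points).
  x = 1: rhs = 8, matching y values: 5, 12 (2 points).
  x = 2: rhs = 13, matching y values: 8, 9 (2 points).
  x = 3: rhs = 13, matching y values: 8, 9 (2 points).
  x = 4: rhs = 14, matching y values: none (0 points).
  x = 5: rhs = 5, matching y values: none (0 points).
  x = 6: rhs = 9, matching y values: 3, 14 (2 points).
  x = 7: rhs = 15, matching y values: 7, 10 (2 points).
  x = 8: rhs = 12, matching y values: none (0 points).
  x = 9: rhs = 6, matching y values: none (0 points).
  x = 10: rhs = 3, matching y values: none (0 points).
  x = 11: rhs = 9, matching y values: 3, 14 (2 points).
  x = 12: rhs = 13, matching y values: 8, 9 (2 points).
  x = 13: rhs = 4, matching y values: 2, 15 (2 points).
  x = 14: rhs = 5, matching y values: none (0 points).
  x = 15: rhs = 5, matching y values: none (0 points).
  x = 16: rhs = 10, matching y values: none (0 points).
Total affine count: 18.
Full point count |E(F_17)| = 18 + 1 = 19.
Hasse bound: |19 − (17+1)| = |1| = 1 ≤ 2√17 ≈ 8.2462 ✓.


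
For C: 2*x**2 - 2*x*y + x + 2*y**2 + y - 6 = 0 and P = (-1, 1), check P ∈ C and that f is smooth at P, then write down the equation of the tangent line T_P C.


Tangent line at P: -5*x + 7*y - 12 = 0.

Step 1: f(-1, 1) = 0, so P lies on C.
Step 2: partial derivatives
  f_x(x, y) = 4*x - 2*y + 1, f_y(x, y) = -2*x + 4*y + 1.
  f_x(P) = -5, f_y(P) = 7 (gradient nonzero, so P is smooth).
Step 3: tangent line at P: -5·(x − -1) + 7·(y − 1) = 0.
Expanding: -5*x + 7*y - 12 = 0.


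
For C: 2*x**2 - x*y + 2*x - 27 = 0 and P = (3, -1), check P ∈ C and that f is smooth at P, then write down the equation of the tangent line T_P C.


Tangent line at P: 15*x - 3*y - 48 = 0.

Step 1: f(3, -1) = 0, so P lies on C.
Step 2: partial derivatives
  f_x(x, y) = 4*x - y + 2, f_y(x, y) = -x.
  f_x(P) = 15, f_y(P) = -3 (gradient nonzero, so P is smooth).
Step 3: tangent line at P: 15·(x − 3) + -3·(y − -1) = 0.
Expanding: 15*x - 3*y - 48 = 0.


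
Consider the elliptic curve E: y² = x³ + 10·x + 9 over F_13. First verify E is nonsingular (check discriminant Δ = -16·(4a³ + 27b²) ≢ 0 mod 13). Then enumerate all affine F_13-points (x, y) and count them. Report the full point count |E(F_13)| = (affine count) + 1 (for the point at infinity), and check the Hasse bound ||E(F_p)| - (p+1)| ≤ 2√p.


Affine points = {(0, 3), (0, 10), (3, 1), (3, 12), (4, 3), (4, 10), (6, 5), (6, 8), (8, 4), (8, 9), (9, 3), (9, 10), (10, 2), (10, 11)}; affine count = 14; |E(F_13)| = 15.

Discriminant check: Δ ∝ 4a³ + 27b² = 4·10³ + 27·9² = 4·1000 + 27·81 ≡ 12 (mod 13). Nonzero ⇒ E is nonsingular.
For each x ∈ F_13, compute rhs = x³ + 10·x + 9 mod 13, then count y ∈ F_13 with y² ≡ rhs.
  x = 0: rhs = 9, matching y values: 3, 10 (2 points).
  x = 1: rhs = 7, matching y values: none (0 points).
  x = 2: rhs = 11, matching y values: none (0 points).
  x = 3: rhs = 1, matching y values: 1, 12 (2 points).
  x = 4: rhs = 9, matching y values: 3, 10 (2 points).
  x = 5: rhs = 2, matching y values: none (0 points).
  x = 6: rhs = 12, matching y values: 5, 8 (2 points).
  x = 7: rhs = 6, matching y values: none (0 points).
  x = 8: rhs = 3, matching y values: 4, 9 (2 points).
  x = 9: rhs = 9, matching y values: 3, 10 (2 points).
  x = 10: rhs = 4, matching y values: 2, 11 (2 points).
  x = 11: rhs = 7, matching y values: none (0 points).
  x = 12: rhs = 11, matching y values: none (0 points).
Total affine count: 14.
Full point count |E(F_13)| = 14 + 1 = 15.
Hasse bound: |15 − (13+1)| = |1| = 1 ≤ 2√13 ≈ 7.2111 ✓.


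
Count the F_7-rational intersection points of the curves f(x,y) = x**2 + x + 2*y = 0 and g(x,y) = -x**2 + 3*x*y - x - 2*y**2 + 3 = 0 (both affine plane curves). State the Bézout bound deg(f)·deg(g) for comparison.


Common zeros: ∅; count = 0; Bézout bound = 4.

deg(f) = 2, deg(g) = 2, so Bézout bound = 4.
Scan x ∈ F_7. For each x, list the y ∈ F_7 with f(x, y) ≡ 0 and those with g(x, y) ≡ 0 (mod 7); the common zeros in that column are the intersection.
  x = 0: f ≡ 0 at y ∈ {0}; g ≡ 0 at y ∈ ∅; common: ∅.
  x = 1: f ≡ 0 at y ∈ {6}; g ≡ 0 at y ∈ ∅; common: ∅.
  x = 2: f ≡ 0 at y ∈ {4}; g ≡ 0 at y ∈ ∅; common: ∅.
  x = 3: f ≡ 0 at y ∈ {1}; g ≡ 0 at y ∈ {3, 5}; common: ∅.
  x = 4: f ≡ 0 at y ∈ {4}; g ≡ 0 at y ∈ {1, 5}; common: ∅.
  x = 5: f ≡ 0 at y ∈ {6}; g ≡ 0 at y ∈ {1, 3}; common: ∅.
  x = 6: f ≡ 0 at y ∈ {0}; g ≡ 0 at y ∈ ∅; common: ∅.
Collecting: common zeros = ∅, so the count is 0.
Comparison with the Bézout bound: 0 ≤ 4 = deg(f)·deg(g), as expected for curves with no common component (the affine F_7-count falls short of the bound because intersections may lie at infinity, over extension fields, or carry multiplicity).


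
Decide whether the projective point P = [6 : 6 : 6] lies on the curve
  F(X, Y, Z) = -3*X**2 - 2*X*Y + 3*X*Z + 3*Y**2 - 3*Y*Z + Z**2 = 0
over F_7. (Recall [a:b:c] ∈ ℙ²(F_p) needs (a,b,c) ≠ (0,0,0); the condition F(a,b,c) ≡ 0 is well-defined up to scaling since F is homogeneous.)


F(6,6,6) ≡ 6 (mod 7); P is NOT on the curve.

Evaluate F(6, 6, 6) term-by-term (mod 7).
  -3*X**2 ↦ -3·36·1·1 = -108
  -2*X*Y ↦ -2·6·6·1 = -72
  3*X*Z ↦ 3·6·1·6 = 108
  3*Y**2 ↦ 3·1·36·1 = 108
  -3*Y*Z ↦ -3·1·6·6 = -108
  Z**2 ↦ 1·1·1·36 = 36
Sum: F(6, 6, 6) = (-108) + (-72) + (108) + (108) + (-108) + (36) = -36.
Reducing mod 7: -36 ≡ 6 (mod 7).
Since F(a, b, c) ≡ 6 ≠ 0 (mod 7), P does NOT lie on the curve.


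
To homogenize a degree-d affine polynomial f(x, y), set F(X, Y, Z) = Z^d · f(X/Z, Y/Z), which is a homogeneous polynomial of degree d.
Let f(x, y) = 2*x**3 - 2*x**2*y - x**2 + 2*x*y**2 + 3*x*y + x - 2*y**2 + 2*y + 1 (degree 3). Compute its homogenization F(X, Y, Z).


F(X, Y, Z) = 2*X**3 - 2*X**2*Y - X**2*Z + 2*X*Y**2 + 3*X*Y*Z + X*Z**2 - 2*Y**2*Z + 2*Y*Z**2 + Z**3

deg(f) = 3.
Substitute x = X/Z, y = Y/Z into f, then multiply by Z^3.
  monomial 2·x^3·y^0 ↦ 2·X^3·Y^0·Z^0.
  monomial -2·x^2·y^1 ↦ -2·X^2·Y^1·Z^0.
  monomial -1·x^2·y^0 ↦ -1·X^2·Y^0·Z^1.
  monomial 2·x^1·y^2 ↦ 2·X^1·Y^2·Z^0.
  monomial 3·x^1·y^1 ↦ 3·X^1·Y^1·Z^1.
  monomial 1·x^1·y^0 ↦ 1·X^1·Y^0·Z^2.
  monomial -2·x^0·y^2 ↦ -2·X^0·Y^2·Z^1.
  monomial 2·x^0·y^1 ↦ 2·X^0·Y^1·Z^2.
  monomial 1·x^0·y^0 ↦ 1·X^0·Y^0·Z^3.
Collecting: F(X, Y, Z) = 2*X**3 - 2*X**2*Y - X**2*Z + 2*X*Y**2 + 3*X*Y*Z + X*Z**2 - 2*Y**2*Z + 2*Y*Z**2 + Z**3.


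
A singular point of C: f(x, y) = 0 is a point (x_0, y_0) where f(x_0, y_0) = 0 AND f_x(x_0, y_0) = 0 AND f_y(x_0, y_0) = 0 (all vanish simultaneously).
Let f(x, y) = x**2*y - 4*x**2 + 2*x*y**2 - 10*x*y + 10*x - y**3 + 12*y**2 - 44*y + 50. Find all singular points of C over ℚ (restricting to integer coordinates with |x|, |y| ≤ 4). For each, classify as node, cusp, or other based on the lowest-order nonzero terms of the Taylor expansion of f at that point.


Singular points: {(-1, 3)}; classification: node.

Compute partial derivatives:
  f_x = 2*x*y - 8*x + 2*y**2 - 10*y + 10.
  f_y = x**2 + 4*x*y - 10*x - 3*y**2 + 24*y - 44.
Scan x_0 ∈ {−4, ..., 4}. For each x_0, f_y(x_0, y) is a polynomial in y; find its integer roots y ∈ {−4, ..., 4}, then test f_x and f at those candidates.
  x = -4: f_y(-4, y) = -3*y**2 + 8*y + 12; no integer root y with |y| ≤ 4.
  x = -3: f_y(-3, y) = -3*y**2 + 12*y - 5; no integer root y with |y| ≤ 4.
  x = -2: f_y(-2, y) = -3*y**2 + 16*y - 20; vanishes at y ∈ {2}. (-2, 2): f_x = 6 ≠ 0.
  x = -1: f_y(-1, y) = -3*y**2 + 20*y - 33; vanishes at y ∈ {3}. (-1, 3): f_x = 0, f = 0 — SINGULAR.
  x = 0: f_y(0, y) = -3*y**2 + 24*y - 44; no integer root y with |y| ≤ 4.
  x = 1: f_y(1, y) = -3*y**2 + 28*y - 53; no integer root y with |y| ≤ 4.
  x = 2: f_y(2, y) = -3*y**2 + 32*y - 60; no integer root y with |y| ≤ 4.
  x = 3: f_y(3, y) = -3*y**2 + 36*y - 65; no integer root y with |y| ≤ 4.
  x = 4: f_y(4, y) = -3*y**2 + 40*y - 68; vanishes at y ∈ {2}. (4, 2): f_x = -18 ≠ 0.
Only singular point on the grid: (-1, 3).
Classify: substitute x = -1 + u, y = 3 + v and expand: f = u**2*v - u**2 + 2*u*v**2 - v**3 + v**2.
No constant or linear terms (consistent with a singular point). Quadratic part: -u**2 + v**2. Cubic part: u**2*v + 2*u*v**2 - v**3.
The quadratic part v**2 - u**2 = (v − u)(v + u) splits into two distinct linear factors, so there are two distinct tangent lines y − 3 = ±(x − -1) — this is a node (ordinary double point).
Classification: node.


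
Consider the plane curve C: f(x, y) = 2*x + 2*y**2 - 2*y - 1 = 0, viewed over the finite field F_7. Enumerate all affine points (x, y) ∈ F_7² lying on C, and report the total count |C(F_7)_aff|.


Affine F_7-points: {(2, 2), (2, 6), (4, 0), (4, 1), (5, 3), (5, 5), (6, 4)}; count = 7.

For each of the 49 pairs (x, y) ∈ F_7², evaluate f(x, y) mod 7. Record the zeros.
  x = 0: [0↦6, 1↦6, 2↦3, 3↦4, 4↦2, 5↦4, 6↦3]  zeros at y ∈ ∅
  x = 1: [0↦1, 1↦1, 2↦5, 3↦6, 4↦4, 5↦6, 6↦5]  zeros at y ∈ ∅
  x = 2: [0↦3, 1↦3, 2↦0, 3↦1, 4↦6, 5↦1, 6↦0]  zeros at y ∈ {2, 6}
  x = 3: [0↦5, 1↦5, 2↦2, 3↦3, 4↦1, 5↦3, 6↦2]  zeros at y ∈ ∅
  x = 4: [0↦0, 1↦0, 2↦4, 3↦5, 4↦3, 5↦5, 6↦4]  zeros at y ∈ {0, 1}
  x = 5: [0↦2, 1↦2, 2↦6, 3↦0, 4↦5, 5↦0, 6↦6]  zeros at y ∈ {3, 5}
  x = 6: [0↦4, 1↦4, 2↦1, 3↦2, 4↦0, 5↦2, 6↦1]  zeros at y ∈ {4}
Collecting zeros: affine points = {(2, 2), (2, 6), (4, 0), (4, 1), (5, 3), (5, 5), (6, 4)}.
Total count |C(F_7)_aff| = 7.


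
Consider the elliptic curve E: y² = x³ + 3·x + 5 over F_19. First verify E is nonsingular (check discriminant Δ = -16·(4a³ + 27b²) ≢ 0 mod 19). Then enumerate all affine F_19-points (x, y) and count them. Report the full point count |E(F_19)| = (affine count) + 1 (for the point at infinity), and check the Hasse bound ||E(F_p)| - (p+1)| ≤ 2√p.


Affine points = {(0, 9), (0, 10), (1, 3), (1, 16), (2, 0), (4, 9), (4, 10), (6, 7), (6, 12), (8, 3), (8, 16), (9, 1), (9, 18), (10, 3), (10, 16), (11, 1), (11, 18), (14, 6), (14, 13), (15, 9), (15, 10), (16, 8), (16, 11), (18, 1), (18, 18)}; affine count = 25; |E(F_19)| = 26.

Discriminant check: Δ ∝ 4a³ + 27b² = 4·3³ + 27·5² = 4·27 + 27·25 ≡ 4 (mod 19). Nonzero ⇒ E is nonsingular.
For each x ∈ F_19, compute rhs = x³ + 3·x + 5 mod 19, then count y ∈ F_19 with y² ≡ rhs.
  x = 0: rhs = 5, matching y values: 9, 10 (2 points).
  x = 1: rhs = 9, matching y values: 3, 16 (2 points).
  x = 2: rhs = 0, matching y values: 0 (1 points).
  x = 3: rhs = 3, matching y values: none (0 points).
  x = 4: rhs = 5, matching y values: 9, 10 (2 points).
  x = 5: rhs = 12, matching y values: none (0 points).
  x = 6: rhs = 11, matching y values: 7, 12 (2 points).
  x = 7: rhs = 8, matching y values: none (0 points).
  x = 8: rhs = 9, matching y values: 3, 16 (2 points).
  x = 9: rhs = 1, matching y values: 1, 18 (2 points).
  x = 10: rhs = 9, matching y values: 3, 16 (2 points).
  x = 11: rhs = 1, matching y values: 1, 18 (2 points).
  x = 12: rhs = 2, matching y values: none (0 points).
  x = 13: rhs = 18, matching y values: none (0 points).
  x = 14: rhs = 17, matching y values: 6, 13 (2 points).
  x = 15: rhs = 5, matching y values: 9, 10 (2 points).
  x = 16: rhs = 7, matching y values: 8, 11 (2 points).
  x = 17: rhs = 10, matching y values: none (0 points).
  x = 18: rhs = 1, matching y values: 1, 18 (2 points).
Total affine count: 25.
Full point count |E(F_19)| = 25 + 1 = 26.
Hasse bound: |26 − (19+1)| = |6| = 6 ≤ 2√19 ≈ 8.7178 ✓.


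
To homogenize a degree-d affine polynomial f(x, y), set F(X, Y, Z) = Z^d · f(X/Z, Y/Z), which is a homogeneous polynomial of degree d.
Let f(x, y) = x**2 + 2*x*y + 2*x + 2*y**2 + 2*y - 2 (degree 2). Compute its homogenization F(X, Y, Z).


F(X, Y, Z) = X**2 + 2*X*Y + 2*X*Z + 2*Y**2 + 2*Y*Z - 2*Z**2

deg(f) = 2.
Substitute x = X/Z, y = Y/Z into f, then multiply by Z^2.
  monomial 1·x^2·y^0 ↦ 1·X^2·Y^0·Z^0.
  monomial 2·x^1·y^1 ↦ 2·X^1·Y^1·Z^0.
  monomial 2·x^1·y^0 ↦ 2·X^1·Y^0·Z^1.
  monomial 2·x^0·y^2 ↦ 2·X^0·Y^2·Z^0.
  monomial 2·x^0·y^1 ↦ 2·X^0·Y^1·Z^1.
  monomial -2·x^0·y^0 ↦ -2·X^0·Y^0·Z^2.
Collecting: F(X, Y, Z) = X**2 + 2*X*Y + 2*X*Z + 2*Y**2 + 2*Y*Z - 2*Z**2.


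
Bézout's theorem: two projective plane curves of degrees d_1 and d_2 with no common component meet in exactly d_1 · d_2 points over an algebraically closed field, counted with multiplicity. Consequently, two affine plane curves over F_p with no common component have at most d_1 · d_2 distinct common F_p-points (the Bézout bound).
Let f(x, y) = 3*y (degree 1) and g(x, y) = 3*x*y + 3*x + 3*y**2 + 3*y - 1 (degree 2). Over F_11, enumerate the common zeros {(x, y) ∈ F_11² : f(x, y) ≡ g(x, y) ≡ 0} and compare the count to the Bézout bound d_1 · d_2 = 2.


Common zeros: {(4, 0)}; count = 1; Bézout bound = 2.

deg(f) = 1, deg(g) = 2, so Bézout bound = 2.
Scan x ∈ F_11. For each x, list the y ∈ F_11 with f(x, y) ≡ 0 and those with g(x, y) ≡ 0 (mod 11); the common zeros in that column are the intersection.
  x = 0: f ≡ 0 at y ∈ {0}; g ≡ 0 at y ∈ ∅; common: ∅.
  x = 1: f ≡ 0 at y ∈ {0}; g ≡ 0 at y ∈ {1, 8}; common: ∅.
  x = 2: f ≡ 0 at y ∈ {0}; g ≡ 0 at y ∈ ∅; common: ∅.
  x = 3: f ≡ 0 at y ∈ {0}; g ≡ 0 at y ∈ {2, 5}; common: ∅.
  x = 4: f ≡ 0 at y ∈ {0}; g ≡ 0 at y ∈ {0, 6}; common: {0}.
  x = 5: f ≡ 0 at y ∈ {0}; g ≡ 0 at y ∈ ∅; common: ∅.
  x = 6: f ≡ 0 at y ∈ {0}; g ≡ 0 at y ∈ ∅; common: ∅.
  x = 7: f ≡ 0 at y ∈ {0}; g ≡ 0 at y ∈ ∅; common: ∅.
  x = 8: f ≡ 0 at y ∈ {0}; g ≡ 0 at y ∈ ∅; common: ∅.
  x = 9: f ≡ 0 at y ∈ {0}; g ≡ 0 at y ∈ {3, 9}; common: ∅.
  x = 10: f ≡ 0 at y ∈ {0}; g ≡ 0 at y ∈ {4, 7}; common: ∅.
Collecting: common zeros = {(4, 0)}, so the count is 1.
Comparison with the Bézout bound: 1 ≤ 2 = deg(f)·deg(g), as expected for curves with no common component (the affine F_11-count falls short of the bound because intersections may lie at infinity, over extension fields, or carry multiplicity).


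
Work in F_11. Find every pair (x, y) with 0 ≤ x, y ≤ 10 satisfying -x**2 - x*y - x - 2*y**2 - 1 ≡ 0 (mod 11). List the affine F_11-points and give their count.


Affine F_11-points: {(0, 4), (0, 7), (2, 1), (2, 9), (3, 7), (3, 8), (6, 4), (7, 1), (10, 8), (10, 9)}; count = 10.

For each of the 121 pairs (x, y) ∈ F_11², evaluate f(x, y) mod 11. Record the zeros.
  x = 0: [0↦10, 1↦8, 2↦2, 3↦3, 4↦0, 5↦4, 6↦4, 7↦0, 8↦3, 9↦2, 10↦8]  zeros at y ∈ {4, 7}
  x = 1: [0↦8, 1↦5, 2↦9, 3↦9, 4↦5, 5↦8, 6↦7, 7↦2, 8↦4, 9↦2, 10↦7]  zeros at y ∈ ∅
  x = 2: [0↦4, 1↦0, 2↦3, 3↦2, 4↦8, 5↦10, 6↦8, 7↦2, 8↦3, 9↦0, 10↦4]  zeros at y ∈ {1, 9}
  x = 3: [0↦9, 1↦4, 2↦6, 3↦4, 4↦9, 5↦10, 6↦7, 7↦0, 8↦0, 9↦7, 10↦10]  zeros at y ∈ {7, 8}
  x = 4: [0↦1, 1↦6, 2↦7, 3↦4, 4↦8, 5↦8, 6↦4, 7↦7, 8↦6, 9↦1, 10↦3]  zeros at y ∈ ∅
  x = 5: [0↦2, 1↦6, 2↦6, 3↦2, 4↦5, 5↦4, 6↦10, 7↦1, 8↦10, 9↦4, 10↦5]  zeros at y ∈ ∅
  x = 6: [0↦1, 1↦4, 2↦3, 3↦9, 4↦0, 5↦9, 6↦3, 7↦4, 8↦1, 9↦5, 10↦5]  zeros at y ∈ {4}
  x = 7: [0↦9, 1↦0, 2↦9, 3↦3, 4↦4, 5↦1, 6↦5, 7↦5, 8↦1, 9↦4, 10↦3]  zeros at y ∈ {1}
  x = 8: [0↦4, 1↦5, 2↦2, 3↦6, 4↦6, 5↦2, 6↦5, 7↦4, 8↦10, 9↦1, 10↦10]  zeros at y ∈ ∅
  x = 9: [0↦8, 1↦8, 2↦4, 3↦7, 4↦6, 5↦1, 6↦3, 7↦1, 8↦6, 9↦7, 10↦4]  zeros at y ∈ ∅
  x = 10: [0↦10, 1↦9, 2↦4, 3↦6, 4↦4, 5↦9, 6↦10, 7↦7, 8↦0, 9↦0, 10↦7]  zeros at y ∈ {8, 9}
Collecting zeros: affine points = {(0, 4), (0, 7), (2, 1), (2, 9), (3, 7), (3, 8), (6, 4), (7, 1), (10, 8), (10, 9)}.
Total count |C(F_11)_aff| = 10.


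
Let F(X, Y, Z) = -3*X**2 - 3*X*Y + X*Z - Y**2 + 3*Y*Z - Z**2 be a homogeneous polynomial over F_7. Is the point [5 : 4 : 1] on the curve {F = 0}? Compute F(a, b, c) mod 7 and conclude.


F(5,4,1) ≡ 5 (mod 7); P is NOT on the curve.

Evaluate F(5, 4, 1) term-by-term (mod 7).
  -3*X**2 ↦ -3·25·1·1 = -75
  -3*X*Y ↦ -3·5·4·1 = -60
  X*Z ↦ 1·5·1·1 = 5
  -Y**2 ↦ -1·1·16·1 = -16
  3*Y*Z ↦ 3·1·4·1 = 12
  -Z**2 ↦ -1·1·1·1 = -1
Sum: F(5, 4, 1) = (-75) + (-60) + (5) + (-16) + (12) + (-1) = -135.
Reducing mod 7: -135 ≡ 5 (mod 7).
Since F(a, b, c) ≡ 5 ≠ 0 (mod 7), P does NOT lie on the curve.


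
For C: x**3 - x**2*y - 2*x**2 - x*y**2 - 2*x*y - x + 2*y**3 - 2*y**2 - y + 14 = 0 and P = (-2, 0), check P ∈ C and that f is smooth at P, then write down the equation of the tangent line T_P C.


Tangent line at P: 19*x - y + 38 = 0.

Step 1: f(-2, 0) = 0, so P lies on C.
Step 2: partial derivatives
  f_x(x, y) = 3*x**2 - 2*x*y - 4*x - y**2 - 2*y - 1, f_y(x, y) = -x**2 - 2*x*y - 2*x + 6*y**2 - 4*y - 1.
  f_x(P) = 19, f_y(P) = -1 (gradient nonzero, so P is smooth).
Step 3: tangent line at P: 19·(x − -2) + -1·(y − 0) = 0.
Expanding: 19*x - y + 38 = 0.


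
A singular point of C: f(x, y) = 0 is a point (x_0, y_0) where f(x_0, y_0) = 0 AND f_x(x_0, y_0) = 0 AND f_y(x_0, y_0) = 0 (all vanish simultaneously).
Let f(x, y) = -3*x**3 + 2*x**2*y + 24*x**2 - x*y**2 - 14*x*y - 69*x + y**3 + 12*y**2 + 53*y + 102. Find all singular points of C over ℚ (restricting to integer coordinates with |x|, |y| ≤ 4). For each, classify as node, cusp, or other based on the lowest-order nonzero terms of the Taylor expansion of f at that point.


Singular points: {(2, -3)}; classification: cusp.

Compute partial derivatives:
  f_x = -9*x**2 + 4*x*y + 48*x - y**2 - 14*y - 69.
  f_y = 2*x**2 - 2*x*y - 14*x + 3*y**2 + 24*y + 53.
Scan x_0 ∈ {−4, ..., 4}. For each x_0, f_y(x_0, y) is a polynomial in y; find its integer roots y ∈ {−4, ..., 4}, then test f_x and f at those candidates.
  x = -4: f_y(-4, y) = 3*y**2 + 32*y + 141; no integer root y with |y| ≤ 4.
  x = -3: f_y(-3, y) = 3*y**2 + 30*y + 113; no integer root y with |y| ≤ 4.
  x = -2: f_y(-2, y) = 3*y**2 + 28*y + 89; no integer root y with |y| ≤ 4.
  x = -1: f_y(-1, y) = 3*y**2 + 26*y + 69; no integer root y with |y| ≤ 4.
  x = 0: f_y(0, y) = 3*y**2 + 24*y + 53; no integer root y with |y| ≤ 4.
  x = 1: f_y(1, y) = 3*y**2 + 22*y + 41; no integer root y with |y| ≤ 4.
  x = 2: f_y(2, y) = 3*y**2 + 20*y + 33; vanishes at y ∈ {-3}. (2, -3): f_x = 0, f = 0 — SINGULAR.
  x = 3: f_y(3, y) = 3*y**2 + 18*y + 29; no integer root y with |y| ≤ 4.
  x = 4: f_y(4, y) = 3*y**2 + 16*y + 29; no integer root y with |y| ≤ 4.
Only singular point on the grid: (2, -3).
Classify: substitute x = 2 + u, y = -3 + v and expand: f = -3*u**3 + 2*u**2*v - u*v**2 + v**3 + v**2.
No constant or linear terms (consistent with a singular point). Quadratic part: v**2. Cubic part: -3*u**3 + 2*u**2*v - u*v**2 + v**3.
The quadratic part v**2 is a perfect square, so there is a single (double) tangent line v = 0, i.e. y = -3. Restricting the cubic part to that line (v = 0) leaves -3*u**3 ≠ 0, so f is not divisible by v and the branch is v² ≈ 3*u**3 to lowest order — this is a cusp.
Classification: cusp.


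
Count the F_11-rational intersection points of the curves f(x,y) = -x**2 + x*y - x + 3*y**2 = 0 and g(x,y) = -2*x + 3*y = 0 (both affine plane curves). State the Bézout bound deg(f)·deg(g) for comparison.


Common zeros: {(0, 0), (1, 8)}; count = 2; Bézout bound = 2.

deg(f) = 2, deg(g) = 1, so Bézout bound = 2.
Scan x ∈ F_11. For each x, list the y ∈ F_11 with f(x, y) ≡ 0 and those with g(x, y) ≡ 0 (mod 11); the common zeros in that column are the intersection.
  x = 0: f ≡ 0 at y ∈ {0}; g ≡ 0 at y ∈ {0}; common: {0}.
  x = 1: f ≡ 0 at y ∈ {8, 10}; g ≡ 0 at y ∈ {8}; common: {8}.
  x = 2: f ≡ 0 at y ∈ ∅; g ≡ 0 at y ∈ {5}; common: ∅.
  x = 3: f ≡ 0 at y ∈ ∅; g ≡ 0 at y ∈ {2}; common: ∅.
  x = 4: f ≡ 0 at y ∈ {2, 4}; g ≡ 0 at y ∈ {10}; common: ∅.
  x = 5: f ≡ 0 at y ∈ {1}; g ≡ 0 at y ∈ {7}; common: ∅.
  x = 6: f ≡ 0 at y ∈ {1, 8}; g ≡ 0 at y ∈ {4}; common: ∅.
  x = 7: f ≡ 0 at y ∈ ∅; g ≡ 0 at y ∈ {1}; common: ∅.
  x = 8: f ≡ 0 at y ∈ {2, 10}; g ≡ 0 at y ∈ {9}; common: ∅.
  x = 9: f ≡ 0 at y ∈ ∅; g ≡ 0 at y ∈ {6}; common: ∅.
  x = 10: f ≡ 0 at y ∈ {0, 4}; g ≡ 0 at y ∈ {3}; common: ∅.
Collecting: common zeros = {(0, 0), (1, 8)}, so the count is 2.
Comparison with the Bézout bound: 2 ≤ 2 = deg(f)·deg(g), as expected for curves with no common component (the bound is attained).


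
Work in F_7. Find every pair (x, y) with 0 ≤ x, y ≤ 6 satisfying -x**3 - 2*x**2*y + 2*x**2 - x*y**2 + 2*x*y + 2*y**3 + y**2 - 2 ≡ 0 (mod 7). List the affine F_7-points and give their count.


Affine F_7-points: {(0, 5), (2, 5), (4, 5), (5, 0), (5, 1)}; count = 5.

For each of the 49 pairs (x, y) ∈ F_7², evaluate f(x, y) mod 7. Record the zeros.
  x = 0: [0↦5, 1↦1, 2↦4, 3↦5, 4↦2, 5↦0, 6↦4]  zeros at y ∈ {5}
  x = 1: [0↦6, 1↦1, 2↦1, 3↦4, 4↦1, 5↦4, 6↦4]  zeros at y ∈ ∅
  x = 2: [0↦5, 1↦2, 2↦2, 3↦3, 4↦3, 5↦0, 6↦6]  zeros at y ∈ {5}
  x = 3: [0↦3, 1↦5, 2↦1, 3↦3, 4↦2, 5↦3, 6↦4]  zeros at y ∈ ∅
  x = 4: [0↦1, 1↦4, 2↦6, 3↦5, 4↦6, 5↦0, 6↦6]  zeros at y ∈ {5}
  x = 5: [0↦0, 1↦0, 2↦4, 3↦3, 4↦2, 5↦6, 6↦6]  zeros at y ∈ {0, 1}
  x = 6: [0↦1, 1↦1, 2↦3, 3↦5, 4↦5, 5↦1, 6↦5]  zeros at y ∈ ∅
Collecting zeros: affine points = {(0, 5), (2, 5), (4, 5), (5, 0), (5, 1)}.
Total count |C(F_7)_aff| = 5.


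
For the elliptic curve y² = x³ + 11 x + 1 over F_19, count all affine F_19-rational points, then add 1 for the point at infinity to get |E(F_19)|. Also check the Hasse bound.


Affine points = {(0, 1), (0, 18), (3, 2), (3, 17), (6, 6), (6, 13), (10, 3), (10, 16), (11, 3), (11, 16), (13, 2), (13, 17), (14, 7), (14, 12), (15, 8), (15, 11), (16, 6), (16, 13), (17, 3), (17, 16)}; affine count = 20; |E(F_19)| = 21.

Discriminant check: Δ ∝ 4a³ + 27b² = 4·11³ + 27·1² = 4·1331 + 27·1 ≡ 12 (mod 19). Nonzero ⇒ E is nonsingular.
For each x ∈ F_19, compute rhs = x³ + 11·x + 1 mod 19, then count y ∈ F_19 with y² ≡ rhs.
  x = 0: rhs = 1, matching y values: 1, 18 (2 points).
  x = 1: rhs = 13, matching y values: none (0 points).
  x = 2: rhs = 12, matching y values: none (0 points).
  x = 3: rhs = 4, matching y values: 2, 17 (2 points).
  x = 4: rhs = 14, matching y values: none (0 points).
  x = 5: rhs = 10, matching y values: none (0 points).
  x = 6: rhs = 17, matching y values: 6, 13 (2 points).
  x = 7: rhs = 3, matching y values: none (0 points).
  x = 8: rhs = 12, matching y values: none (0 points).
  x = 9: rhs = 12, matching y values: none (0 points).
  x = 10: rhs = 9, matching y values: 3, 16 (2 points).
  x = 11: rhs = 9, matching y values: 3, 16 (2 points).
  x = 12: rhs = 18, matching y values: none (0 points).
  x = 13: rhs = 4, matching y values: 2, 17 (2 points).
  x = 14: rhs = 11, matching y values: 7, 12 (2 points).
  x = 15: rhs = 7, matching y values: 8, 11 (2 points).
  x = 16: rhs = 17, matching y values: 6, 13 (2 points).
  x = 17: rhs = 9, matching y values: 3, 16 (2 points).
  x = 18: rhs = 8, matching y values: none (0 points).
Total affine count: 20.
Full point count |E(F_19)| = 20 + 1 = 21.
Hasse bound: |21 − (19+1)| = |1| = 1 ≤ 2√19 ≈ 8.7178 ✓.


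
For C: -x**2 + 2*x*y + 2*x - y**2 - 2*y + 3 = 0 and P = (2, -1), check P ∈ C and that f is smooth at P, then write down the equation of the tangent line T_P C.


Tangent line at P: -4*x + 4*y + 12 = 0.

Step 1: f(2, -1) = 0, so P lies on C.
Step 2: partial derivatives
  f_x(x, y) = -2*x + 2*y + 2, f_y(x, y) = 2*x - 2*y - 2.
  f_x(P) = -4, f_y(P) = 4 (gradient nonzero, so P is smooth).
Step 3: tangent line at P: -4·(x − 2) + 4·(y − -1) = 0.
Expanding: -4*x + 4*y + 12 = 0.


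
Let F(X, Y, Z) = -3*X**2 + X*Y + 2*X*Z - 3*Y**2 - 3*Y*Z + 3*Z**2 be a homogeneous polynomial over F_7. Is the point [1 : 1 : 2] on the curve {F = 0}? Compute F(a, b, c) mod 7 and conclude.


F(1,1,2) ≡ 5 (mod 7); P is NOT on the curve.

Evaluate F(1, 1, 2) term-by-term (mod 7).
  -3*X**2 ↦ -3·1·1·1 = -3
  X*Y ↦ 1·1·1·1 = 1
  2*X*Z ↦ 2·1·1·2 = 4
  -3*Y**2 ↦ -3·1·1·1 = -3
  -3*Y*Z ↦ -3·1·1·2 = -6
  3*Z**2 ↦ 3·1·1·4 = 12
Sum: F(1, 1, 2) = (-3) + (1) + (4) + (-3) + (-6) + (12) = 5.
Reducing mod 7: 5 ≡ 5 (mod 7).
Since F(a, b, c) ≡ 5 ≠ 0 (mod 7), P does NOT lie on the curve.


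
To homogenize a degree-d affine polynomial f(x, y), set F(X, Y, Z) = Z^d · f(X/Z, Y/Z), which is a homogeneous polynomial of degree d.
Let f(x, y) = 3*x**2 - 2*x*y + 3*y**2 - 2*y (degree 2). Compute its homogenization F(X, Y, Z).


F(X, Y, Z) = 3*X**2 - 2*X*Y + 3*Y**2 - 2*Y*Z

deg(f) = 2.
Substitute x = X/Z, y = Y/Z into f, then multiply by Z^2.
  monomial 3·x^2·y^0 ↦ 3·X^2·Y^0·Z^0.
  monomial -2·x^1·y^1 ↦ -2·X^1·Y^1·Z^0.
  monomial 3·x^0·y^2 ↦ 3·X^0·Y^2·Z^0.
  monomial -2·x^0·y^1 ↦ -2·X^0·Y^1·Z^1.
Collecting: F(X, Y, Z) = 3*X**2 - 2*X*Y + 3*Y**2 - 2*Y*Z.


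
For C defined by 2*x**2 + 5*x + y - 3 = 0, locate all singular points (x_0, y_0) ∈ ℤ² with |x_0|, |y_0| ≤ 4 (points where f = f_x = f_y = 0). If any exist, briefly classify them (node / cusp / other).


No singular points in the scanned grid; C is smooth there.

Compute partial derivatives:
  f_x = 4*x + 5.
  f_y = 1.
f_y = 1 is a nonzero constant, so f_y never vanishes: no point (x, y) can satisfy f = f_x = f_y = 0. In particular no (x, y) ∈ {−4, ..., 4}² is singular; the curve is smooth.


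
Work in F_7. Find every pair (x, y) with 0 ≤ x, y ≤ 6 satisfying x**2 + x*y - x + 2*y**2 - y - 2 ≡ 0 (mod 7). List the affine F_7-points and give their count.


Affine F_7-points: {(1, 1), (1, 6), (2, 0), (2, 3), (3, 3), (6, 0), (6, 1)}; count = 7.

For each of the 49 pairs (x, y) ∈ F_7², evaluate f(x, y) mod 7. Record the zeros.
  x = 0: [0↦5, 1↦6, 2↦4, 3↦6, 4↦5, 5↦1, 6↦1]  zeros at y ∈ ∅
  x = 1: [0↦5, 1↦0, 2↦6, 3↦2, 4↦2, 5↦6, 6↦0]  zeros at y ∈ {1, 6}
  x = 2: [0↦0, 1↦3, 2↦3, 3↦0, 4↦1, 5↦6, 6↦1]  zeros at y ∈ {0, 3}
  x = 3: [0↦4, 1↦1, 2↦2, 3↦0, 4↦2, 5↦1, 6↦4]  zeros at y ∈ {3}
  x = 4: [0↦3, 1↦1, 2↦3, 3↦2, 4↦5, 5↦5, 6↦2]  zeros at y ∈ ∅
  x = 5: [0↦4, 1↦3, 2↦6, 3↦6, 4↦3, 5↦4, 6↦2]  zeros at y ∈ ∅
  x = 6: [0↦0, 1↦0, 2↦4, 3↦5, 4↦3, 5↦5, 6↦4]  zeros at y ∈ {0, 1}
Collecting zeros: affine points = {(1, 1), (1, 6), (2, 0), (2, 3), (3, 3), (6, 0), (6, 1)}.
Total count |C(F_7)_aff| = 7.


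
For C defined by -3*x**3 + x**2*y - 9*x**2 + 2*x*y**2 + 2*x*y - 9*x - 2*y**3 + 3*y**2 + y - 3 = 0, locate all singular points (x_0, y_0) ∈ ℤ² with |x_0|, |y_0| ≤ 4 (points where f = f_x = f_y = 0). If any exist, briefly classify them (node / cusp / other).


Singular points: {(-1, 0)}; classification: cusp.

Compute partial derivatives:
  f_x = -9*x**2 + 2*x*y - 18*x + 2*y**2 + 2*y - 9.
  f_y = x**2 + 4*x*y + 2*x - 6*y**2 + 6*y + 1.
Scan x_0 ∈ {−4, ..., 4}. For each x_0, f_y(x_0, y) is a polynomial in y; find its integer roots y ∈ {−4, ..., 4}, then test f_x and f at those candidates.
  x = -4: f_y(-4, y) = -6*y**2 - 10*y + 9; no integer root y with |y| ≤ 4.
  x = -3: f_y(-3, y) = -6*y**2 - 6*y + 4; no integer root y with |y| ≤ 4.
  x = -2: f_y(-2, y) = -6*y**2 - 2*y + 1; no integer root y with |y| ≤ 4.
  x = -1: f_y(-1, y) = -6*y**2 + 2*y; vanishes at y ∈ {0}. (-1, 0): f_x = 0, f = 0 — SINGULAR.
  x = 0: f_y(0, y) = -6*y**2 + 6*y + 1; no integer root y with |y| ≤ 4.
  x = 1: f_y(1, y) = -6*y**2 + 10*y + 4; vanishes at y ∈ {2}. (1, 2): f_x = -20 ≠ 0.
  x = 2: f_y(2, y) = -6*y**2 + 14*y + 9; no integer root y with |y| ≤ 4.
  x = 3: f_y(3, y) = -6*y**2 + 18*y + 16; no integer root y with |y| ≤ 4.
  x = 4: f_y(4, y) = -6*y**2 + 22*y + 25; no integer root y with |y| ≤ 4.
Only singular point on the grid: (-1, 0).
Classify: substitute x = -1 + u, y = 0 + v and expand: f = -3*u**3 + u**2*v + 2*u*v**2 - 2*v**3 + v**2.
No constant or linear terms (consistent with a singular point). Quadratic part: v**2. Cubic part: -3*u**3 + u**2*v + 2*u*v**2 - 2*v**3.
The quadratic part v**2 is a perfect square, so there is a single (double) tangent line v = 0, i.e. y = 0. Restricting the cubic part to that line (v = 0) leaves -3*u**3 ≠ 0, so f is not divisible by v and the branch is v² ≈ 3*u**3 to lowest order — this is a cusp.
Classification: cusp.
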